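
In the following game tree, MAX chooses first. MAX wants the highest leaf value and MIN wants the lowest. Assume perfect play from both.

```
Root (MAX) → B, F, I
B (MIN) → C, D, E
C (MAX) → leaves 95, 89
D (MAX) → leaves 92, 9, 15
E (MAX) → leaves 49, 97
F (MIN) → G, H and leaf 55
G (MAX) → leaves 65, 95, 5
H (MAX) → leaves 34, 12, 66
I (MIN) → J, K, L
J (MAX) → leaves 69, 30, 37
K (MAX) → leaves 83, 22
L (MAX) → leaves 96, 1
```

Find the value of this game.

C (MAX): max(95, 89) = 95
D (MAX): max(92, 9, 15) = 92
E (MAX): max(49, 97) = 97
B (MIN): min(95, 92, 97) = 92
G (MAX): max(65, 95, 5) = 95
H (MAX): max(34, 12, 66) = 66
F (MIN): min(95, 66, 55) = 55
J (MAX): max(69, 30, 37) = 69
K (MAX): max(83, 22) = 83
L (MAX): max(96, 1) = 96
I (MIN): min(69, 83, 96) = 69
Root (MAX): max(92, 55, 69) = 92

92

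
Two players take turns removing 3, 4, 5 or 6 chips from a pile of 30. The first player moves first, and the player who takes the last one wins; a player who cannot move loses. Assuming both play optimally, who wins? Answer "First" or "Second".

i:   0  1  2  3  4  5  6  7  8  9 10 11 12 13 14 15 16 17 18 19 20 21 22 23 24 25 26 27 28 29 30
     L  L  L  W  W  W  W  W  W  L  L  L  W  W  W  W  W  W  L  L  L  W  W  W  W  W  W  L  L  L  W
Position 30 is W, so the first player wins.

First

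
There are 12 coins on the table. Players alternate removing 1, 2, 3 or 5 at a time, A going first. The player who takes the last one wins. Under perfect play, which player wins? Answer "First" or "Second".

Second

i:   0  1  2  3  4  5  6  7  8  9 10 11 12
     L  W  W  W  L  W  W  W  L  W  W  W  L
Position 12 is L, so the second player wins.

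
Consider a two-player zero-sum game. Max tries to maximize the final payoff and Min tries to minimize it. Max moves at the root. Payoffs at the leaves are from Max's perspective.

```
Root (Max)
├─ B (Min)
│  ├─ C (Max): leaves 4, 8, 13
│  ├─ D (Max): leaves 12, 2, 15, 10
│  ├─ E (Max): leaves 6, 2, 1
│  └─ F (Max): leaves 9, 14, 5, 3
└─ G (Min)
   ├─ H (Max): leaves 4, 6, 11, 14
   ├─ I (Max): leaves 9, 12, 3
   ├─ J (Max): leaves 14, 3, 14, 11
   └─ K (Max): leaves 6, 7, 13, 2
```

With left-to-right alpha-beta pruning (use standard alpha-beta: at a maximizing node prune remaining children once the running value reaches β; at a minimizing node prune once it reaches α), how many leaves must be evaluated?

21

C [α=-∞,β=+∞]: v=13
D [α=-∞,β=13]: v=15 after child 3 ≥ β → β-cutoff, skip 1
E [α=-∞,β=13]: v=6
F [α=-∞,β=6]: v=9 after child 1 ≥ β → β-cutoff, skip 3
B [α=-∞,β=+∞]: v=6
H [α=6,β=+∞]: v=14
I [α=6,β=14]: v=12
J [α=6,β=12]: v=14 after child 1 ≥ β → β-cutoff, skip 3
K [α=6,β=12]: v=13 after child 3 ≥ β → β-cutoff, skip 1
G [α=6,β=+∞]: v=12
Root [α=-∞,β=+∞]: v=12
Leaves evaluated: 21 of 29.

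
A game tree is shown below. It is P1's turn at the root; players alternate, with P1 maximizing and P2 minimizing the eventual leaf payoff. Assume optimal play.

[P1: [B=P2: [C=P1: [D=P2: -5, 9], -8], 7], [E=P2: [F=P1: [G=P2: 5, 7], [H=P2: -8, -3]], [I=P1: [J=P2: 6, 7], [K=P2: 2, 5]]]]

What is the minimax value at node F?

5

G: min(5, 7) = 5
H: min(-8, -3) = -8
F: max(5, -8) = 5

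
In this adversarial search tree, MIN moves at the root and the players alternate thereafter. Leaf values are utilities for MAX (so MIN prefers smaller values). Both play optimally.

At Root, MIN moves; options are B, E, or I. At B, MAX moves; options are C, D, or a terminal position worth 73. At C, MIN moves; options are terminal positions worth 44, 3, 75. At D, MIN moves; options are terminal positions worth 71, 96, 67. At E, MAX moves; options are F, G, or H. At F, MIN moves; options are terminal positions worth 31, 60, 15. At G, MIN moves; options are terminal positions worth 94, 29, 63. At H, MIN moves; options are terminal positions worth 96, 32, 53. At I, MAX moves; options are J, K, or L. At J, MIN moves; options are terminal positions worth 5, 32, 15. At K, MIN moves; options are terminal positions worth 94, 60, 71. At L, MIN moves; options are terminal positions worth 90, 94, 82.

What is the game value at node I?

82

J: min(5, 32, 15) = 5
K: min(94, 60, 71) = 60
L: min(90, 94, 82) = 82
I: max(5, 60, 82) = 82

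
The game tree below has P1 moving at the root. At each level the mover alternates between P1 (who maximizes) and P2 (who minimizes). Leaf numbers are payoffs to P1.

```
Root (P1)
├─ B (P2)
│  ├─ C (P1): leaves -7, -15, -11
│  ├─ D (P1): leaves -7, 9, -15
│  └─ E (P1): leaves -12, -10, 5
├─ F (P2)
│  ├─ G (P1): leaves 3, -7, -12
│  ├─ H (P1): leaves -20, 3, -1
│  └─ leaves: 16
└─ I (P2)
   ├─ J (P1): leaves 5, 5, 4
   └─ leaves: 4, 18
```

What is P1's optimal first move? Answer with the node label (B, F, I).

I

C (P1): max(-7, -15, -11) = -7
D (P1): max(-7, 9, -15) = 9
E (P1): max(-12, -10, 5) = 5
B (P2): min(-7, 9, 5) = -7
G (P1): max(3, -7, -12) = 3
H (P1): max(-20, 3, -1) = 3
F (P2): min(3, 3, 16) = 3
J (P1): max(5, 5, 4) = 5
I (P2): min(5, 4, 18) = 4
Root (P1): max(-7, 3, 4) = 4
P1 picks the child with the highest value: I (value 4).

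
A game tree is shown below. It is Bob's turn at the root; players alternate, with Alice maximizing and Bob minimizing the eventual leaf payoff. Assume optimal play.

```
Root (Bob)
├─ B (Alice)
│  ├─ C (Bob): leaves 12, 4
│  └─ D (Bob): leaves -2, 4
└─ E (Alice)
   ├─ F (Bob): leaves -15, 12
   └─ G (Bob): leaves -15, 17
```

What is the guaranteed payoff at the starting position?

-15

C (Bob): min(12, 4) = 4
D (Bob): min(-2, 4) = -2
B (Alice): max(4, -2) = 4
F (Bob): min(-15, 12) = -15
G (Bob): min(-15, 17) = -15
E (Alice): max(-15, -15) = -15
Root (Bob): min(4, -15) = -15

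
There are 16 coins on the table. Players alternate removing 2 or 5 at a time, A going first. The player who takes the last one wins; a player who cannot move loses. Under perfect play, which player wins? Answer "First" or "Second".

W/L table (W = player to move can force a win):
i:   0  1  2  3  4  5  6  7  8  9 10 11 12 13 14 15 16
     L  L  W  W  L  W  W  L  L  W  W  L  W  W  L  L  W
Position 16 is W, so the first player wins.

First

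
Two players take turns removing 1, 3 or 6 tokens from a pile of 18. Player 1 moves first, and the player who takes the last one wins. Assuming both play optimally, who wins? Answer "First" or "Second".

Compute winning (W) and losing (L) positions by backward induction:
i:   0  1  2  3  4  5  6  7  8  9 10 11 12 13 14 15 16 17 18
     L  W  L  W  L  W  W  W  W  L  W  L  W  L  W  W  W  W  L
Position 18 is L, so the second player wins.

Second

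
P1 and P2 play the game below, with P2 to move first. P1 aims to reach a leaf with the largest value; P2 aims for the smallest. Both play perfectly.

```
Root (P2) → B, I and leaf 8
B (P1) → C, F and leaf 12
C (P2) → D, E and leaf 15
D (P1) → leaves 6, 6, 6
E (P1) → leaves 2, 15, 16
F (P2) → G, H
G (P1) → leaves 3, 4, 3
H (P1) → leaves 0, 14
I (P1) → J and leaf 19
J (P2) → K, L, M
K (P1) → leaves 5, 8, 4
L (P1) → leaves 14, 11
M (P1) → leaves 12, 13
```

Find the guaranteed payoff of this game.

8

D (P1): max(6, 6, 6) = 6
E (P1): max(2, 15, 16) = 16
C (P2): min(6, 16, 15) = 6
G (P1): max(3, 4, 3) = 4
H (P1): max(0, 14) = 14
F (P2): min(4, 14) = 4
B (P1): max(6, 4, 12) = 12
K (P1): max(5, 8, 4) = 8
L (P1): max(14, 11) = 14
M (P1): max(12, 13) = 13
J (P2): min(8, 14, 13) = 8
I (P1): max(8, 19) = 19
Root (P2): min(12, 19, 8) = 8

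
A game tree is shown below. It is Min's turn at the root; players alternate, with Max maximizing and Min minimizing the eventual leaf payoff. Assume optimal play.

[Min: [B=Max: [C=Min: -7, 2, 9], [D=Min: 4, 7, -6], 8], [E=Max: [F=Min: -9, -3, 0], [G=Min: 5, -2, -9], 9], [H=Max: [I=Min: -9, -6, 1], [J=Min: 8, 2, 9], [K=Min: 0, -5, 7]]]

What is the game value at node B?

8

C: min(-7, 2, 9) = -7
D: min(4, 7, -6) = -6
B: max(-7, -6, 8) = 8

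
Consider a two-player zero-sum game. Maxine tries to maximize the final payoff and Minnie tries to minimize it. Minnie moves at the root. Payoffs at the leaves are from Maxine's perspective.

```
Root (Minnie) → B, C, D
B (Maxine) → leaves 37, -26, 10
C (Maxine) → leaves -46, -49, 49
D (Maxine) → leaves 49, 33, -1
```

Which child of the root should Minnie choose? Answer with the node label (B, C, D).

B

B (Maxine): max(37, -26, 10) = 37
C (Maxine): max(-46, -49, 49) = 49
D (Maxine): max(49, 33, -1) = 49
Root (Minnie): min(37, 49, 49) = 37
Minnie picks the child with the lowest value: B (value 37).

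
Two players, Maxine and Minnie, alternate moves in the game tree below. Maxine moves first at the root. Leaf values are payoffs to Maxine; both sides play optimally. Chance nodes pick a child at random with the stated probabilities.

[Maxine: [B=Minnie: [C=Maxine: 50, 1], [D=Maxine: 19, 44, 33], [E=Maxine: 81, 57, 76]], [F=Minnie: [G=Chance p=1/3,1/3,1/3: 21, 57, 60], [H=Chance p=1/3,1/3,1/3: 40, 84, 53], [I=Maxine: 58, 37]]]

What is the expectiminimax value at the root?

46

C (Maxine): max(50, 1) = 50
D (Maxine): max(19, 44, 33) = 44
E (Maxine): max(81, 57, 76) = 81
B (Minnie): min(50, 44, 81) = 44
G (Chance): 1/3·21 + 1/3·57 + 1/3·60 = 46
H (Chance): 1/3·40 + 1/3·84 + 1/3·53 = 59
I (Maxine): max(58, 37) = 58
F (Minnie): min(46, 59, 58) = 46
Root (Maxine): max(44, 46) = 46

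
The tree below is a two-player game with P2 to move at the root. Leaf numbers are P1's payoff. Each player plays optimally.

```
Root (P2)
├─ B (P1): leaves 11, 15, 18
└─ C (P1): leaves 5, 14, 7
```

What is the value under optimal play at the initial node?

14

B (P1): max(11, 15, 18) = 18
C (P1): max(5, 14, 7) = 14
Root (P2): min(18, 14) = 14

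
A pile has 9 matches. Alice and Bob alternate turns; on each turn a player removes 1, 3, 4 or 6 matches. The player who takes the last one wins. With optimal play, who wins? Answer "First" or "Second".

i:   0  1  2  3  4  5  6  7  8  9
     L  W  L  W  W  W  W  L  W  L
Position 9 is L, so the second player wins.

Second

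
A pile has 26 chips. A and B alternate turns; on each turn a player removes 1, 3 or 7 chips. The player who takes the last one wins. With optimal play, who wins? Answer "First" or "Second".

Second

i:   0  1  2  3  4  5  6  7  8  9 10 11 12 13 14 15 16 17 18 19 20 21 22 23 24 25 26
     L  W  L  W  L  W  L  W  L  W  L  W  L  W  L  W  L  W  L  W  L  W  L  W  L  W  L
Position 26 is L, so the second player wins.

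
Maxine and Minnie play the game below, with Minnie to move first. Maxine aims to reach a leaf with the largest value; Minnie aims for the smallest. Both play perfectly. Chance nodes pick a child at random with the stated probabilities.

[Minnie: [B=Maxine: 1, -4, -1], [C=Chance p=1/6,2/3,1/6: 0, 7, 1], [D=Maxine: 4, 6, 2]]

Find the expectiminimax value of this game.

1

B (Maxine): max(1, -4, -1) = 1
C (Chance): 1/6·0 + 2/3·7 + 1/6·1 = 4.83
D (Maxine): max(4, 6, 2) = 6
Root (Minnie): min(1, 4.83, 6) = 1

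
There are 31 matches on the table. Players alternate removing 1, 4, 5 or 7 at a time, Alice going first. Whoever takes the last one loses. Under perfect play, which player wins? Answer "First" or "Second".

First

W/L table (W = player to move can force a win):
i:   0  1  2  3  4  5  6  7  8  9 10 11 12 13 14 15 16 17 18 19 20 21 22 23 24 25 26 27 28 29 30 31
     W  L  W  L  W  W  W  W  W  L  W  L  W  W  W  W  W  L  W  L  W  W  W  W  W  L  W  L  W  W  W  W
Position 31 is W, so the first player wins.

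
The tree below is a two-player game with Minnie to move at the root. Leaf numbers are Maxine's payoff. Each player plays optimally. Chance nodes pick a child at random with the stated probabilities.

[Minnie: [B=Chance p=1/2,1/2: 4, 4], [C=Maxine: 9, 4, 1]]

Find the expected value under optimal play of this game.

4

B (Chance): 1/2·4 + 1/2·4 = 4
C (Maxine): max(9, 4, 1) = 9
Root (Minnie): min(4, 9) = 4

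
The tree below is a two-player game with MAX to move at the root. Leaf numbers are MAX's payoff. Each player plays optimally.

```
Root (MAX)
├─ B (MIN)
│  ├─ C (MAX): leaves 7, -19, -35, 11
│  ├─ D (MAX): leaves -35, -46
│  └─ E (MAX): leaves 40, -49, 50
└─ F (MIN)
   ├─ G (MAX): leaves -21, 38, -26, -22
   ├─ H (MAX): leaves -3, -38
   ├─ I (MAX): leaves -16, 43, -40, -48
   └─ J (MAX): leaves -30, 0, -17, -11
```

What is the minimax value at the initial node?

C (MAX): max(7, -19, -35, 11) = 11
D (MAX): max(-35, -46) = -35
E (MAX): max(40, -49, 50) = 50
B (MIN): min(11, -35, 50) = -35
G (MAX): max(-21, 38, -26, -22) = 38
H (MAX): max(-3, -38) = -3
I (MAX): max(-16, 43, -40, -48) = 43
J (MAX): max(-30, 0, -17, -11) = 0
F (MIN): min(38, -3, 43, 0) = -3
Root (MAX): max(-35, -3) = -3

-3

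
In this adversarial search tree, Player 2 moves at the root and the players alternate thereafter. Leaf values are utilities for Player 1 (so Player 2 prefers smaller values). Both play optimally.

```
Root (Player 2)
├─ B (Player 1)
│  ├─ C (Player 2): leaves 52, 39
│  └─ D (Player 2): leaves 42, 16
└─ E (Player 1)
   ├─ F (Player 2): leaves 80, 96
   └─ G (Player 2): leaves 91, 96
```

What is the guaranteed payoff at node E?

91

F: min(80, 96) = 80
G: min(91, 96) = 91
E: max(80, 91) = 91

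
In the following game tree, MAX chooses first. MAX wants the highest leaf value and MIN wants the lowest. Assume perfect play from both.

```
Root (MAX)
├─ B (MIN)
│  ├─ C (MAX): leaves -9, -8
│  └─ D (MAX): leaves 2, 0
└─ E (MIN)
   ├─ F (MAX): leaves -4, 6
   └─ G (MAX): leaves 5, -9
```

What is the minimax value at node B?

C: max(-9, -8) = -8
D: max(2, 0) = 2
B: min(-8, 2) = -8

-8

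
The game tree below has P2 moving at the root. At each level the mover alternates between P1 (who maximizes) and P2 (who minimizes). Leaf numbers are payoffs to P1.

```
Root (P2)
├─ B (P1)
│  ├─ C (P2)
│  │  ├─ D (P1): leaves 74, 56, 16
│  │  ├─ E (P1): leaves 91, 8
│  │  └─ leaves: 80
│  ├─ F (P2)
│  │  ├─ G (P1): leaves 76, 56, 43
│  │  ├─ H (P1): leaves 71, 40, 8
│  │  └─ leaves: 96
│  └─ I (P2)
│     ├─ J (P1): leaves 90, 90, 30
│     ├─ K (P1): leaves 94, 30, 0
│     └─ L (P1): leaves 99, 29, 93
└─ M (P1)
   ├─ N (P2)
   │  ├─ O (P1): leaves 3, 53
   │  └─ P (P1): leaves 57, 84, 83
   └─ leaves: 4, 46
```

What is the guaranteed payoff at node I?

90

J: max(90, 90, 30) = 90
K: max(94, 30, 0) = 94
L: max(99, 29, 93) = 99
I: min(90, 94, 99) = 90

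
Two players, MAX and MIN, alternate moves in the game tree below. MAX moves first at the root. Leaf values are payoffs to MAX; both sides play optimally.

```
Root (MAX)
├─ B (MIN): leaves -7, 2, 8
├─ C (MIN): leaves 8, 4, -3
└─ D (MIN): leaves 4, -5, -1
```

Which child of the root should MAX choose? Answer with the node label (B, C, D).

C

B (MIN): min(-7, 2, 8) = -7
C (MIN): min(8, 4, -3) = -3
D (MIN): min(4, -5, -1) = -5
Root (MAX): max(-7, -3, -5) = -3
MAX picks the child with the highest value: C (value -3).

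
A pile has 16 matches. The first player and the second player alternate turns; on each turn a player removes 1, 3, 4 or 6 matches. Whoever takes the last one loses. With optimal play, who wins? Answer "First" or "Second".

Positions where the player to move wins (W) vs loses (L):
i:   0  1  2  3  4  5  6  7  8  9 10 11 12 13 14 15 16
     W  L  W  L  W  W  W  W  L  W  L  W  W  W  W  L  W
Position 16 is W, so the first player wins.

First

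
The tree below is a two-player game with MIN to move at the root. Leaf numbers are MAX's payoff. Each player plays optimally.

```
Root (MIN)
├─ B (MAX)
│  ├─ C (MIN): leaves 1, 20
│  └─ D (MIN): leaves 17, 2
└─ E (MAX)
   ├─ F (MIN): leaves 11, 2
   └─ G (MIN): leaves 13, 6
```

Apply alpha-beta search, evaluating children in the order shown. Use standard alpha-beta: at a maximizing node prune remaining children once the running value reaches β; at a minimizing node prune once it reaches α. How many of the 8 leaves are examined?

C [α=-∞,β=+∞]: v=1
D [α=1,β=+∞]: v=2
B [α=-∞,β=+∞]: v=2
F [α=-∞,β=2]: v=2
E [α=-∞,β=2]: v=2 after child 1 ≥ β → β-cutoff, skip 1
Root [α=-∞,β=+∞]: v=2
Leaves evaluated: 6 of 8.

6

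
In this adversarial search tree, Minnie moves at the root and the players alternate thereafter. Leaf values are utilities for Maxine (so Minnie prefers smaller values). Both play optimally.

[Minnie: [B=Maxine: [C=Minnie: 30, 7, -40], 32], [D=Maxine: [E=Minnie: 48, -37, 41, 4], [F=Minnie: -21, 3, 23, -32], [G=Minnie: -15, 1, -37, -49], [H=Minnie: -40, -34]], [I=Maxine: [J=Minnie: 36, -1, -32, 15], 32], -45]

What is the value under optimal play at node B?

32

C: min(30, 7, -40) = -40
B: max(-40, 32) = 32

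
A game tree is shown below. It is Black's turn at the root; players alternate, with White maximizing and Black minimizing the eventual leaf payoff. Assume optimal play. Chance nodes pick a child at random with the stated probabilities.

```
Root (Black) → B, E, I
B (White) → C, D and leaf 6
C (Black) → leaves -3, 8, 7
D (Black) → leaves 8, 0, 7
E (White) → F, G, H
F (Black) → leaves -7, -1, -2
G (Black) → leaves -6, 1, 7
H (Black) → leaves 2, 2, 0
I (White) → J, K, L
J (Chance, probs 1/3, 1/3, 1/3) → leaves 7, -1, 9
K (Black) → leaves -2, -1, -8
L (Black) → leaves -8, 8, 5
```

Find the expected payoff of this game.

0

C (Black): min(-3, 8, 7) = -3
D (Black): min(8, 0, 7) = 0
B (White): max(-3, 0, 6) = 6
F (Black): min(-7, -1, -2) = -7
G (Black): min(-6, 1, 7) = -6
H (Black): min(2, 2, 0) = 0
E (White): max(-7, -6, 0) = 0
J (Chance): 1/3·7 + 1/3·-1 + 1/3·9 = 5
K (Black): min(-2, -1, -8) = -8
L (Black): min(-8, 8, 5) = -8
I (White): max(5, -8, -8) = 5
Root (Black): min(6, 0, 5) = 0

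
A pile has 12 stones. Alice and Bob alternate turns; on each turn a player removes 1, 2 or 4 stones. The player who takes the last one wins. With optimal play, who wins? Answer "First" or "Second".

Second

Positions where the player to move wins (W) vs loses (L):
i:   0  1  2  3  4  5  6  7  8  9 10 11 12
     L  W  W  L  W  W  L  W  W  L  W  W  L
Position 12 is L, so the second player wins.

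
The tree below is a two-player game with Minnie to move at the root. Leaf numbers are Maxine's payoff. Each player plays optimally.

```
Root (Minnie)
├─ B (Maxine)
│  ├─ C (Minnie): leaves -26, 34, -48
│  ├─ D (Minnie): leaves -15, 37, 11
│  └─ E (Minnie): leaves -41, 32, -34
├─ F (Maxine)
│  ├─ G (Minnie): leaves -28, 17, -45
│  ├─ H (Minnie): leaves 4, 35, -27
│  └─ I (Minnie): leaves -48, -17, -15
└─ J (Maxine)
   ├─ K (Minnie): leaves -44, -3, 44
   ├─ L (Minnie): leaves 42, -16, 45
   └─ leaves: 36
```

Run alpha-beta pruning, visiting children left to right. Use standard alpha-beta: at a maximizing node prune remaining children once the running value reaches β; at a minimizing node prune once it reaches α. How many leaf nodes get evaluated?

20

C [α=-∞,β=+∞]: v=-48
D [α=-48,β=+∞]: v=-15
E [α=-15,β=+∞]: v=-41 after child 1 ≤ α → α-cutoff, skip 2
B [α=-∞,β=+∞]: v=-15
G [α=-∞,β=-15]: v=-45
H [α=-45,β=-15]: v=-27
I [α=-27,β=-15]: v=-48 after child 1 ≤ α → α-cutoff, skip 2
F [α=-∞,β=-15]: v=-27
K [α=-∞,β=-27]: v=-44
L [α=-44,β=-27]: v=-16
J [α=-∞,β=-27]: v=-16 after child 2 ≥ β → β-cutoff, skip 1
Root [α=-∞,β=+∞]: v=-27
Leaves evaluated: 20 of 25.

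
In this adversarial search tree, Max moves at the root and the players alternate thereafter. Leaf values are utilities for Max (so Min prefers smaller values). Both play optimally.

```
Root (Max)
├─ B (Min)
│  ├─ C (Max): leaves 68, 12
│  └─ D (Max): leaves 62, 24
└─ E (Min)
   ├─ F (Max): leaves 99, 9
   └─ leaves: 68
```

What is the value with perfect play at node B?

62

C: max(68, 12) = 68
D: max(62, 24) = 62
B: min(68, 62) = 62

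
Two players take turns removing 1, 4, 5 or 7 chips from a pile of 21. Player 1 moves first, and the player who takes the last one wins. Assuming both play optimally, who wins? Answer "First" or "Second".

Positions where the player to move wins (W) vs loses (L):
i:   0  1  2  3  4  5  6  7  8  9 10 11 12 13 14 15 16 17 18 19 20 21
     L  W  L  W  W  W  W  W  L  W  L  W  W  W  W  W  L  W  L  W  W  W
Position 21 is W, so the first player wins.

First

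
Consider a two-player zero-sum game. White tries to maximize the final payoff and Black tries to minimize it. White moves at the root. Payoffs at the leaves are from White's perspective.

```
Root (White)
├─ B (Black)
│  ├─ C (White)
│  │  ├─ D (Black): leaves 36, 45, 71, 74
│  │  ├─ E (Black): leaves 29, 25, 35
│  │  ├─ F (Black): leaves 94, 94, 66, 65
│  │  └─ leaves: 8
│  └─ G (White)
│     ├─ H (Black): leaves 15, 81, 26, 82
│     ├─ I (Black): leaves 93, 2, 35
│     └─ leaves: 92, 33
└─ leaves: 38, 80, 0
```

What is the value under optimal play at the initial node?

80

D (Black): min(36, 45, 71, 74) = 36
E (Black): min(29, 25, 35) = 25
F (Black): min(94, 94, 66, 65) = 65
C (White): max(36, 25, 65, 8) = 65
H (Black): min(15, 81, 26, 82) = 15
I (Black): min(93, 2, 35) = 2
G (White): max(15, 2, 92, 33) = 92
B (Black): min(65, 92) = 65
Root (White): max(65, 38, 80, 0) = 80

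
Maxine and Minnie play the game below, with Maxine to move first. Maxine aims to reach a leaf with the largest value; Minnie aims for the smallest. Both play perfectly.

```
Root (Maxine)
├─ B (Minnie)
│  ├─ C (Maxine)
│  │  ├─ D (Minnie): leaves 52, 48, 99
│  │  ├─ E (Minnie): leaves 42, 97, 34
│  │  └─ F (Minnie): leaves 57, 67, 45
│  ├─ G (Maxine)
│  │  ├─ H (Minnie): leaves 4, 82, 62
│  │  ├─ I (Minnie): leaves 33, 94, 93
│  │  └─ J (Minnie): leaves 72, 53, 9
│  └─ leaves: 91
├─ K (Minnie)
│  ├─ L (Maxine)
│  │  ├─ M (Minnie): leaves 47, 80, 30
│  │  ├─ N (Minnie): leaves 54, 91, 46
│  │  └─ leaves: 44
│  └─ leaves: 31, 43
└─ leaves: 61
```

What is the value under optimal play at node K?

31

M: min(47, 80, 30) = 30
N: min(54, 91, 46) = 46
L: max(30, 46, 44) = 46
K: min(46, 31, 43) = 31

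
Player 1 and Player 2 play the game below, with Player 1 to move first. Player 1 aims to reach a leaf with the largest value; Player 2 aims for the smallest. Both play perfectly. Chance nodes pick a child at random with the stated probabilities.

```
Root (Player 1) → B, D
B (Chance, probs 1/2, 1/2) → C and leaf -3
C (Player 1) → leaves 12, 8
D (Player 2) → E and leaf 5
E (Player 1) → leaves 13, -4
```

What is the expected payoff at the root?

5

C (Player 1): max(12, 8) = 12
B (Chance): 1/2·12 + 1/2·-3 = 4.5
E (Player 1): max(13, -4) = 13
D (Player 2): min(13, 5) = 5
Root (Player 1): max(4.5, 5) = 5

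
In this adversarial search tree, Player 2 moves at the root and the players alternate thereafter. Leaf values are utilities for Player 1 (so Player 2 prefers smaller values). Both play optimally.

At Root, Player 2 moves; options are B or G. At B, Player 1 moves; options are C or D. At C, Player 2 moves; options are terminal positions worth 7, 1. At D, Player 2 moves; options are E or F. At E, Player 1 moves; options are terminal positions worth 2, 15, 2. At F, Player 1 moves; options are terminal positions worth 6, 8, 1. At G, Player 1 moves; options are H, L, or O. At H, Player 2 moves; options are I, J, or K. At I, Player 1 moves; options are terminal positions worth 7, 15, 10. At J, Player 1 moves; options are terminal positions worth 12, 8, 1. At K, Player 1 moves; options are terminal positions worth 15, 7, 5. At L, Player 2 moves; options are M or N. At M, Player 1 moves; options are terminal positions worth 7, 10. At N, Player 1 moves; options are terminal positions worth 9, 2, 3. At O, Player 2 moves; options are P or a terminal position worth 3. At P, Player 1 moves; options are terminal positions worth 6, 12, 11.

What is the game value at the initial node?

8

C (Player 2): min(7, 1) = 1
E (Player 1): max(2, 15, 2) = 15
F (Player 1): max(6, 8, 1) = 8
D (Player 2): min(15, 8) = 8
B (Player 1): max(1, 8) = 8
I (Player 1): max(7, 15, 10) = 15
J (Player 1): max(12, 8, 1) = 12
K (Player 1): max(15, 7, 5) = 15
H (Player 2): min(15, 12, 15) = 12
M (Player 1): max(7, 10) = 10
N (Player 1): max(9, 2, 3) = 9
L (Player 2): min(10, 9) = 9
P (Player 1): max(6, 12, 11) = 12
O (Player 2): min(12, 3) = 3
G (Player 1): max(12, 9, 3) = 12
Root (Player 2): min(8, 12) = 8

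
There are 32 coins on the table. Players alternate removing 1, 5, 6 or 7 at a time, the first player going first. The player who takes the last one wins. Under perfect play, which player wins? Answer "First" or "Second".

First

i:   0  1  2  3  4  5  6  7  8  9 10 11 12 13 14 15 16 17 18 19 20 21 22 23 24 25 26 27 28 29 30 31 32
     L  W  L  W  L  W  W  W  W  W  W  W  L  W  L  W  L  W  W  W  W  W  W  W  L  W  L  W  L  W  W  W  W
Position 32 is W, so the first player wins.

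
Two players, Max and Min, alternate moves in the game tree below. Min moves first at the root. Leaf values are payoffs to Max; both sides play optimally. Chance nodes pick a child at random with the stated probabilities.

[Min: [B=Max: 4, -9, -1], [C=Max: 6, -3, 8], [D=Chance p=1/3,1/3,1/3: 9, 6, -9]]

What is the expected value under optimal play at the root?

B (Max): max(4, -9, -1) = 4
C (Max): max(6, -3, 8) = 8
D (Chance): 1/3·9 + 1/3·6 + 1/3·-9 = 2
Root (Min): min(4, 8, 2) = 2

2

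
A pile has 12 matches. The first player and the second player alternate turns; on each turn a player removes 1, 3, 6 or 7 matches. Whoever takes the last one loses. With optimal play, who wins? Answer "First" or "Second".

First

Mark each pile size as W (mover wins) or L (mover loses):
i:   0  1  2  3  4  5  6  7  8  9 10 11 12
     W  L  W  L  W  L  W  W  W  W  W  W  W
Position 12 is W, so the first player wins.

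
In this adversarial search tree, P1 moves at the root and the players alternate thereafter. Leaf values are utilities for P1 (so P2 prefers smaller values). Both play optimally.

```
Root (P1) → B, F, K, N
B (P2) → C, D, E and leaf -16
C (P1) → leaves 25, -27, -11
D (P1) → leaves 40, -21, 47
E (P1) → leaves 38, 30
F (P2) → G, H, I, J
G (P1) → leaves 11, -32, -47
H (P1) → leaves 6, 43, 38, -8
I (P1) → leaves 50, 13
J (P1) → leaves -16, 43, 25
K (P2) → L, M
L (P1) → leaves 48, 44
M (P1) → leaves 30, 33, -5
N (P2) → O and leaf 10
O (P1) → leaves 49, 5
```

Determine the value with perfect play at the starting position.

C (P1): max(25, -27, -11) = 25
D (P1): max(40, -21, 47) = 47
E (P1): max(38, 30) = 38
B (P2): min(25, 47, 38, -16) = -16
G (P1): max(11, -32, -47) = 11
H (P1): max(6, 43, 38, -8) = 43
I (P1): max(50, 13) = 50
J (P1): max(-16, 43, 25) = 43
F (P2): min(11, 43, 50, 43) = 11
L (P1): max(48, 44) = 48
M (P1): max(30, 33, -5) = 33
K (P2): min(48, 33) = 33
O (P1): max(49, 5) = 49
N (P2): min(49, 10) = 10
Root (P1): max(-16, 11, 33, 10) = 33

33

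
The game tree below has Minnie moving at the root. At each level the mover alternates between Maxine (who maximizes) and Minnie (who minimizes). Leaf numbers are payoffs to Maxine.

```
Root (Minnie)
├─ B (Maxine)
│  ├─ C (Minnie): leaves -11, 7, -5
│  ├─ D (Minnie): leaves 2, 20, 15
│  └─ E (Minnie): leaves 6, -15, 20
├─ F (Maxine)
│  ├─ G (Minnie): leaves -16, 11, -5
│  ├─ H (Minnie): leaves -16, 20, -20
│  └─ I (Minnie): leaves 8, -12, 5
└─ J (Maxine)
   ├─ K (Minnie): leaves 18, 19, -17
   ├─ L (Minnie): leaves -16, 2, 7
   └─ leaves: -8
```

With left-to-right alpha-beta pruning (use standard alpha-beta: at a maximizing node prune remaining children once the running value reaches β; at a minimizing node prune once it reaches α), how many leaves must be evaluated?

22

C [α=-∞,β=+∞]: v=-11
D [α=-11,β=+∞]: v=2
E [α=2,β=+∞]: v=-15 after child 2 ≤ α → α-cutoff, skip 1
B [α=-∞,β=+∞]: v=2
G [α=-∞,β=2]: v=-16
H [α=-16,β=2]: v=-16 after child 1 ≤ α → α-cutoff, skip 2
I [α=-16,β=2]: v=-12
F [α=-∞,β=2]: v=-12
K [α=-∞,β=-12]: v=-17
L [α=-17,β=-12]: v=-16
J [α=-∞,β=-12]: v=-8
Root [α=-∞,β=+∞]: v=-12
Leaves evaluated: 22 of 25.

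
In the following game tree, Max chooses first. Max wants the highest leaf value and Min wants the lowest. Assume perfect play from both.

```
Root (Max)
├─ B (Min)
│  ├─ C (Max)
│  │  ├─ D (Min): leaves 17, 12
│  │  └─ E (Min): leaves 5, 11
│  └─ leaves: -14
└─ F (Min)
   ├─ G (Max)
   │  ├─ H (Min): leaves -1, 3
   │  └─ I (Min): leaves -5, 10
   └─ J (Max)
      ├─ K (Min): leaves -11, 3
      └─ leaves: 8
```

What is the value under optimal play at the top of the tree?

-1

D (Min): min(17, 12) = 12
E (Min): min(5, 11) = 5
C (Max): max(12, 5) = 12
B (Min): min(12, -14) = -14
H (Min): min(-1, 3) = -1
I (Min): min(-5, 10) = -5
G (Max): max(-1, -5) = -1
K (Min): min(-11, 3) = -11
J (Max): max(-11, 8) = 8
F (Min): min(-1, 8) = -1
Root (Max): max(-14, -1) = -1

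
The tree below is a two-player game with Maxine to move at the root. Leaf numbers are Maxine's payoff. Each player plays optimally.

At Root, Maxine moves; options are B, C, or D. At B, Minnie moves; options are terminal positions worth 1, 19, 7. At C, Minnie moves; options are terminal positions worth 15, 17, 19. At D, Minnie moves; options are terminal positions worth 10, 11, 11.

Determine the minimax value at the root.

B (Minnie): min(1, 19, 7) = 1
C (Minnie): min(15, 17, 19) = 15
D (Minnie): min(10, 11, 11) = 10
Root (Maxine): max(1, 15, 10) = 15

15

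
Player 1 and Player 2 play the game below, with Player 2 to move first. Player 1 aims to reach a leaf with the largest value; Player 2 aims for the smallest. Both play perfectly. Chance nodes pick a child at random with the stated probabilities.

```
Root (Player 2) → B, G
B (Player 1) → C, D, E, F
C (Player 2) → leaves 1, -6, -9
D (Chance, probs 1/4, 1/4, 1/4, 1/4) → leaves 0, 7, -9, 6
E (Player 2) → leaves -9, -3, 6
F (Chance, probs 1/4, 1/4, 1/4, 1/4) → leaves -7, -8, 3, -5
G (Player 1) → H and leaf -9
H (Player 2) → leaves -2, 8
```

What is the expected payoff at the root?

C (Player 2): min(1, -6, -9) = -9
D (Chance): 1/4·0 + 1/4·7 + 1/4·-9 + 1/4·6 = 1
E (Player 2): min(-9, -3, 6) = -9
F (Chance): 1/4·-7 + 1/4·-8 + 1/4·3 + 1/4·-5 = -4.25
B (Player 1): max(-9, 1, -9, -4.25) = 1
H (Player 2): min(-2, 8) = -2
G (Player 1): max(-2, -9) = -2
Root (Player 2): min(1, -2) = -2

-2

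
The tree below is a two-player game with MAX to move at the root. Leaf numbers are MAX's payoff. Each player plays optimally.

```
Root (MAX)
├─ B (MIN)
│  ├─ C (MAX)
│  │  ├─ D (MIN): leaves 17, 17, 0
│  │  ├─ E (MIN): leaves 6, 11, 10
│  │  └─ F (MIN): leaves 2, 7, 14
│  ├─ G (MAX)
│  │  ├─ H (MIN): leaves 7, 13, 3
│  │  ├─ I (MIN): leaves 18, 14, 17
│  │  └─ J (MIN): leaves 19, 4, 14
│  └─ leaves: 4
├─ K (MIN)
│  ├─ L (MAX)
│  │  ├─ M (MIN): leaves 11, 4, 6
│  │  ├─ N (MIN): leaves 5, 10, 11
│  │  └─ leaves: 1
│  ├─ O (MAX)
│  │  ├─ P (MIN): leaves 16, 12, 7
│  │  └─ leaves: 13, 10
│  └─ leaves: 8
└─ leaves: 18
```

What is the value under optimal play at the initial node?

18

D (MIN): min(17, 17, 0) = 0
E (MIN): min(6, 11, 10) = 6
F (MIN): min(2, 7, 14) = 2
C (MAX): max(0, 6, 2) = 6
H (MIN): min(7, 13, 3) = 3
I (MIN): min(18, 14, 17) = 14
J (MIN): min(19, 4, 14) = 4
G (MAX): max(3, 14, 4) = 14
B (MIN): min(6, 14, 4) = 4
M (MIN): min(11, 4, 6) = 4
N (MIN): min(5, 10, 11) = 5
L (MAX): max(4, 5, 1) = 5
P (MIN): min(16, 12, 7) = 7
O (MAX): max(7, 13, 10) = 13
K (MIN): min(5, 13, 8) = 5
Root (MAX): max(4, 5, 18) = 18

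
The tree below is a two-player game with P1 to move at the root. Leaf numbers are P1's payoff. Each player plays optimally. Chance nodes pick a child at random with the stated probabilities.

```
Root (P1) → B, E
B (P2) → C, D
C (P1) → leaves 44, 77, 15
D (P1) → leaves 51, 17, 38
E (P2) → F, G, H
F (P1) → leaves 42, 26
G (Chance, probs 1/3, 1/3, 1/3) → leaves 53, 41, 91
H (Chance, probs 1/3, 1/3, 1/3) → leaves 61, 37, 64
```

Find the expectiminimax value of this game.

C (P1): max(44, 77, 15) = 77
D (P1): max(51, 17, 38) = 51
B (P2): min(77, 51) = 51
F (P1): max(42, 26) = 42
G (Chance): 1/3·53 + 1/3·41 + 1/3·91 = 61.67
H (Chance): 1/3·61 + 1/3·37 + 1/3·64 = 54
E (P2): min(42, 61.67, 54) = 42
Root (P1): max(51, 42) = 51

51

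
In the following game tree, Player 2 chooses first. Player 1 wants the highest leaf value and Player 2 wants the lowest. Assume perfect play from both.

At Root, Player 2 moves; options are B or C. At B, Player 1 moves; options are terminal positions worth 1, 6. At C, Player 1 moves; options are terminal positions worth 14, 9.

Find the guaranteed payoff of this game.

6

B (Player 1): max(1, 6) = 6
C (Player 1): max(14, 9) = 14
Root (Player 2): min(6, 14) = 6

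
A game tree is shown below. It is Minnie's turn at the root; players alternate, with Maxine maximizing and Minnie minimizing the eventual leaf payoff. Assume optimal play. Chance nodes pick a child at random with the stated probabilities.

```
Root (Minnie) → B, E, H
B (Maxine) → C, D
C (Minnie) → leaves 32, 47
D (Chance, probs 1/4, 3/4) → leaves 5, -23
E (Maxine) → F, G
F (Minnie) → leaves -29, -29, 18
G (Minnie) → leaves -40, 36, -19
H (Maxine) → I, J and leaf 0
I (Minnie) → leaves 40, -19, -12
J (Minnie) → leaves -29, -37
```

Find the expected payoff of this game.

C (Minnie): min(32, 47) = 32
D (Chance): 1/4·5 + 3/4·-23 = -16
B (Maxine): max(32, -16) = 32
F (Minnie): min(-29, -29, 18) = -29
G (Minnie): min(-40, 36, -19) = -40
E (Maxine): max(-29, -40) = -29
I (Minnie): min(40, -19, -12) = -19
J (Minnie): min(-29, -37) = -37
H (Maxine): max(-19, -37, 0) = 0
Root (Minnie): min(32, -29, 0) = -29

-29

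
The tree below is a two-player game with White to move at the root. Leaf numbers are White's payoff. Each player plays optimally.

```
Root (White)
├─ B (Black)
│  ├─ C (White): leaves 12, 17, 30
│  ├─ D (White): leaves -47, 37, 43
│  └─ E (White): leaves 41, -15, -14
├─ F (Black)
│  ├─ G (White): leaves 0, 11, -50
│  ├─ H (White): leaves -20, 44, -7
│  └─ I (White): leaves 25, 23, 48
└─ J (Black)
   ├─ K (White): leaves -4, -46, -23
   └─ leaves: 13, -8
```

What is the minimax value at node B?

C: max(12, 17, 30) = 30
D: max(-47, 37, 43) = 43
E: max(41, -15, -14) = 41
B: min(30, 43, 41) = 30

30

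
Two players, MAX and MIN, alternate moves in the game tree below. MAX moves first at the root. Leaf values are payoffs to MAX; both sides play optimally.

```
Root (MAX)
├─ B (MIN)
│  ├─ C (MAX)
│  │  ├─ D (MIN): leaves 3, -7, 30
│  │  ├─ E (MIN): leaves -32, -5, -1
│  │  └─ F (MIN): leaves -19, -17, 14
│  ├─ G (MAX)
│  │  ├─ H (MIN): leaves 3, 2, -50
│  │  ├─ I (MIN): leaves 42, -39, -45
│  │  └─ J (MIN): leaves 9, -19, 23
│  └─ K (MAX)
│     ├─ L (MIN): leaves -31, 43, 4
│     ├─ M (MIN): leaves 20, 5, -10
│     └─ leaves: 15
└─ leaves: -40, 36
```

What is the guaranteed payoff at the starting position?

D (MIN): min(3, -7, 30) = -7
E (MIN): min(-32, -5, -1) = -32
F (MIN): min(-19, -17, 14) = -19
C (MAX): max(-7, -32, -19) = -7
H (MIN): min(3, 2, -50) = -50
I (MIN): min(42, -39, -45) = -45
J (MIN): min(9, -19, 23) = -19
G (MAX): max(-50, -45, -19) = -19
L (MIN): min(-31, 43, 4) = -31
M (MIN): min(20, 5, -10) = -10
K (MAX): max(-31, -10, 15) = 15
B (MIN): min(-7, -19, 15) = -19
Root (MAX): max(-19, -40, 36) = 36

36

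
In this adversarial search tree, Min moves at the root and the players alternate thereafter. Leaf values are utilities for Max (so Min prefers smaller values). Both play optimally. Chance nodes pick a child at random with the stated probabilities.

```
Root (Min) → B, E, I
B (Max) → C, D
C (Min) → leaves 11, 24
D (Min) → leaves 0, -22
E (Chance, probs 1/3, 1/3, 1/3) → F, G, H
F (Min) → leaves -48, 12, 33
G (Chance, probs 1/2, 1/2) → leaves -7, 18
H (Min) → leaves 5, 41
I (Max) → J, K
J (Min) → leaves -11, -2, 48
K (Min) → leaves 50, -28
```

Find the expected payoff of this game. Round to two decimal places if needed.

C (Min): min(11, 24) = 11
D (Min): min(0, -22) = -22
B (Max): max(11, -22) = 11
F (Min): min(-48, 12, 33) = -48
G (Chance): 1/2·-7 + 1/2·18 = 5.5
H (Min): min(5, 41) = 5
E (Chance): 1/3·-48 + 1/3·5.5 + 1/3·5 = -12.5
J (Min): min(-11, -2, 48) = -11
K (Min): min(50, -28) = -28
I (Max): max(-11, -28) = -11
Root (Min): min(11, -12.5, -11) = -12.5

-12.5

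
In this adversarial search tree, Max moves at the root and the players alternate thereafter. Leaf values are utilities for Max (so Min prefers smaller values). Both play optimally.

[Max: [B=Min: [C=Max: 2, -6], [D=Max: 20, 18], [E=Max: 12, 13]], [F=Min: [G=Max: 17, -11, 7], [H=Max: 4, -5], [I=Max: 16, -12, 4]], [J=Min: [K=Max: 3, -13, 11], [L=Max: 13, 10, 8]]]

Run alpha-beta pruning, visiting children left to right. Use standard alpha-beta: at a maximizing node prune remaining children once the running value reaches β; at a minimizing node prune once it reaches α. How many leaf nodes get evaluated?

C [α=-∞,β=+∞]: v=2
D [α=-∞,β=2]: v=20 after child 1 ≥ β → β-cutoff, skip 1
E [α=-∞,β=2]: v=12 after child 1 ≥ β → β-cutoff, skip 1
B [α=-∞,β=+∞]: v=2
G [α=2,β=+∞]: v=17
H [α=2,β=17]: v=4
I [α=2,β=4]: v=16 after child 1 ≥ β → β-cutoff, skip 2
F [α=2,β=+∞]: v=4
K [α=4,β=+∞]: v=11
L [α=4,β=11]: v=13 after child 1 ≥ β → β-cutoff, skip 2
J [α=4,β=+∞]: v=11
Root [α=-∞,β=+∞]: v=11
Leaves evaluated: 14 of 20.

14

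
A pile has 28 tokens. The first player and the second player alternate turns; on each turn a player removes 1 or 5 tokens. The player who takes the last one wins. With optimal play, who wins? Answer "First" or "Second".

Mark each pile size as W (mover wins) or L (mover loses):
i:   0  1  2  3  4  5  6  7  8  9 10 11 12 13 14 15 16 17 18 19 20 21 22 23 24 25 26 27 28
     L  W  L  W  L  W  L  W  L  W  L  W  L  W  L  W  L  W  L  W  L  W  L  W  L  W  L  W  L
Position 28 is L, so the second player wins.

Second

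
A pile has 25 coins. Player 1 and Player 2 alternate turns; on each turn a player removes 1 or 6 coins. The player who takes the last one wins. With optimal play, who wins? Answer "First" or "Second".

Second

Mark each pile size as W (mover wins) or L (mover loses):
i:   0  1  2  3  4  5  6  7  8  9 10 11 12 13 14 15 16 17 18 19 20 21 22 23 24 25
     L  W  L  W  L  W  W  L  W  L  W  L  W  W  L  W  L  W  L  W  W  L  W  L  W  L
Position 25 is L, so the second player wins.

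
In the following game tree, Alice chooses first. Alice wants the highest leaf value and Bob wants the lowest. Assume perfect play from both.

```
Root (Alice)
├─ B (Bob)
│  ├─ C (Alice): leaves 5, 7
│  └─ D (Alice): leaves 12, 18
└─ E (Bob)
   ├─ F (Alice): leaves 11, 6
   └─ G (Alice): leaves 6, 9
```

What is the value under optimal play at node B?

C: max(5, 7) = 7
D: max(12, 18) = 18
B: min(7, 18) = 7

7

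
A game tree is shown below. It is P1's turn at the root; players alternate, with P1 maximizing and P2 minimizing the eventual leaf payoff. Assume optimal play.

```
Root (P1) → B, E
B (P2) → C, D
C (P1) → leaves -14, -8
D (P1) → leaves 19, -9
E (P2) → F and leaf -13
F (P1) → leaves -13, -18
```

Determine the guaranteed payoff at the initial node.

-8

C (P1): max(-14, -8) = -8
D (P1): max(19, -9) = 19
B (P2): min(-8, 19) = -8
F (P1): max(-13, -18) = -13
E (P2): min(-13, -13) = -13
Root (P1): max(-8, -13) = -8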